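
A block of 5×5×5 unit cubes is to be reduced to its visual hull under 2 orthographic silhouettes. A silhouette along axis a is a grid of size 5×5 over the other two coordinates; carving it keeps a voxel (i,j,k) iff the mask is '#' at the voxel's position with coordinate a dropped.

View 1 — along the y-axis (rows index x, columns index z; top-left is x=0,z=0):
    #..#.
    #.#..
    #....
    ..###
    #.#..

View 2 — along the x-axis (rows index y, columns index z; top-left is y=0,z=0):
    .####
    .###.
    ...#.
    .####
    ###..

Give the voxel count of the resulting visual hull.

initial block: 5^3 = 125
[1] y-view keeps 10 columns → grid now 50
[2] x-view keeps 15 columns → grid now 26

voxel count = 26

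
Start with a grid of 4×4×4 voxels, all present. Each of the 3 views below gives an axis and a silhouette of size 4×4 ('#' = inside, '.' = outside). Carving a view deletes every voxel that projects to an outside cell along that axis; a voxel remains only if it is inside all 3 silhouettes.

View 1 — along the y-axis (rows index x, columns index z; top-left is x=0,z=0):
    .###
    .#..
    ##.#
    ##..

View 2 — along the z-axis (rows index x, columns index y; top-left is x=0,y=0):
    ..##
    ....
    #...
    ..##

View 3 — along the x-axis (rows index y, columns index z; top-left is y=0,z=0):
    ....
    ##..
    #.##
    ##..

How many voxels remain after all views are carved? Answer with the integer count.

6 voxels

start: 4×4×4 = 64 voxels
after view 1 [y-axis, 9 of 16 cells solid] → remaining = 36
after view 2 [z-axis, 5 of 16 cells solid] → remaining = 13
after view 3 [x-axis, 7 of 16 cells solid] → remaining = 6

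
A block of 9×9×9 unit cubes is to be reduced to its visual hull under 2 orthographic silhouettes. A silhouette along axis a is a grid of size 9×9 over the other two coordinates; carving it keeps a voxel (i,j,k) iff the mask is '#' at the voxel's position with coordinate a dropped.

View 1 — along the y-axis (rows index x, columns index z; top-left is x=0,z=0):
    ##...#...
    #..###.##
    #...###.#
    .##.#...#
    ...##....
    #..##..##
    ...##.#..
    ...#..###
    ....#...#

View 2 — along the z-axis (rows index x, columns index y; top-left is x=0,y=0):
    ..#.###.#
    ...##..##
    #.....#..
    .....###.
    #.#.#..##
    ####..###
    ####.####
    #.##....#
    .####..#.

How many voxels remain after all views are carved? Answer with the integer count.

|visual hull| = 156

before carving: 729 voxels (9×9×9)
carve view 1 (along y, XZ-mask fill 34/81): 306 voxels remain
carve view 2 (along z, XY-mask fill 43/81): 156 voxels remain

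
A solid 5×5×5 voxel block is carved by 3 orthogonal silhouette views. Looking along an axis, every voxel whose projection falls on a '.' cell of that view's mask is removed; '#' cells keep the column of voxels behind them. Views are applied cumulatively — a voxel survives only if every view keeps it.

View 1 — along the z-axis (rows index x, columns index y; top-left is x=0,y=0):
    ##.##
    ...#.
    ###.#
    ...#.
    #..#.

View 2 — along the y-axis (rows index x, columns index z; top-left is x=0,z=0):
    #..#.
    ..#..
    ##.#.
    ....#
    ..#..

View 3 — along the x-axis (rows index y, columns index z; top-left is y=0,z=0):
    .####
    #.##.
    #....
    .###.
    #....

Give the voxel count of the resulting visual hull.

14 voxels

before carving: 125 voxels (5×5×5)
[1] z-view keeps 12 columns → grid now 60
[2] y-view keeps 8 columns → grid now 24
[3] x-view keeps 12 columns → grid now 14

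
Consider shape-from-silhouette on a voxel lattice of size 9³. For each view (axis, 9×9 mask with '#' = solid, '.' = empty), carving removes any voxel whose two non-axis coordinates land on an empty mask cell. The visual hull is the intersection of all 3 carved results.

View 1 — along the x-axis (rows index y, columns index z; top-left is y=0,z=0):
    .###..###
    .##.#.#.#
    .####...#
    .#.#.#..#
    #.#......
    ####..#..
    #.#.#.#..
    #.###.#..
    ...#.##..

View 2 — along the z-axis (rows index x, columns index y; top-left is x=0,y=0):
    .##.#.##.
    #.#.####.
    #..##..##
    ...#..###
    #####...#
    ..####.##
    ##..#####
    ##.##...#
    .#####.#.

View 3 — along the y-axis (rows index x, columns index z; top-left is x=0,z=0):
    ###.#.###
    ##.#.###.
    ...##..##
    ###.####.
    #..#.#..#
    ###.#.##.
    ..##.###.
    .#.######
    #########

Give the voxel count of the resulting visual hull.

initial block: 9^3 = 729
step 1: project along x, AND mask (39/81) → |grid| = 351
step 2: project along z, AND mask (50/81) → |grid| = 209
step 3: project along y, AND mask (55/81) → |grid| = 141

remaining voxels: 141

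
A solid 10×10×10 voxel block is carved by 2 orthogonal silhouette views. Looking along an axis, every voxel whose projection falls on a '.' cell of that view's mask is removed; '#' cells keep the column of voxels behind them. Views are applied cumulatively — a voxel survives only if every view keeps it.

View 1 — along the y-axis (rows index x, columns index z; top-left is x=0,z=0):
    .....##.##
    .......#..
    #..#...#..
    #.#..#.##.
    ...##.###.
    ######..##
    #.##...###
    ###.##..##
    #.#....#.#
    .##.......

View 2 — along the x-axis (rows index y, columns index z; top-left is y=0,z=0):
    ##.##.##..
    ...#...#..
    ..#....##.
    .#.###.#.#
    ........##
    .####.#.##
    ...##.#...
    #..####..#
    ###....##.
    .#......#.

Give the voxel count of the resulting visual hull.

full grid |V| = 1000
  1. axis=1 (XZ plane), |mask|=45  ⇒  voxels=450
  2. axis=0 (YZ plane), |mask|=42  ⇒  voxels=186

remaining voxels: 186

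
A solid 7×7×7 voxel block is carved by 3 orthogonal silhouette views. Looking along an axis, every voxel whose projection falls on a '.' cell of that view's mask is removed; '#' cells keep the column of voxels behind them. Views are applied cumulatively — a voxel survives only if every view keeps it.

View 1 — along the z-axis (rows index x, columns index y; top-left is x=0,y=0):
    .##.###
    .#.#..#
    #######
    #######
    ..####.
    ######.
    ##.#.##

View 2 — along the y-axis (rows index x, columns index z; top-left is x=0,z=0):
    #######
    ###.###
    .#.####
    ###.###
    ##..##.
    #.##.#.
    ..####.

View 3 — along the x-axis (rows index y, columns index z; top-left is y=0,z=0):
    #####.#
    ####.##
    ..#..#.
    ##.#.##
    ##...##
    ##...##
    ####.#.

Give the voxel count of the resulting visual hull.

start: 7×7×7 = 343 voxels
V1 z: intersect with XY mask (37 set) -- 259 left
V2 y: intersect with XZ mask (36 set) -- 190 left
V3 x: intersect with YZ mask (32 set) -- 122 left

122 voxels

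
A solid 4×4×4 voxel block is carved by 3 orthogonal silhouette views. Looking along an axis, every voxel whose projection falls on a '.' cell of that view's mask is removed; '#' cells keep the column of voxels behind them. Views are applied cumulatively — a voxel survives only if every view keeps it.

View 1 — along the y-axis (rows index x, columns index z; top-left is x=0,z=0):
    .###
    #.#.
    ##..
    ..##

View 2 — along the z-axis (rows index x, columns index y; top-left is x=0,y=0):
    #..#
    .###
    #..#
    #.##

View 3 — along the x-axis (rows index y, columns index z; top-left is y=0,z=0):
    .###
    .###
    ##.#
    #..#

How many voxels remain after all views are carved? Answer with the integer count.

before carving: 64 voxels (4×4×4)
carve view 1 (along y, XZ-mask fill 9/16): 36 voxels remain
carve view 2 (along z, XY-mask fill 10/16): 22 voxels remain
carve view 3 (along x, YZ-mask fill 11/16): 13 voxels remain

remaining voxels: 13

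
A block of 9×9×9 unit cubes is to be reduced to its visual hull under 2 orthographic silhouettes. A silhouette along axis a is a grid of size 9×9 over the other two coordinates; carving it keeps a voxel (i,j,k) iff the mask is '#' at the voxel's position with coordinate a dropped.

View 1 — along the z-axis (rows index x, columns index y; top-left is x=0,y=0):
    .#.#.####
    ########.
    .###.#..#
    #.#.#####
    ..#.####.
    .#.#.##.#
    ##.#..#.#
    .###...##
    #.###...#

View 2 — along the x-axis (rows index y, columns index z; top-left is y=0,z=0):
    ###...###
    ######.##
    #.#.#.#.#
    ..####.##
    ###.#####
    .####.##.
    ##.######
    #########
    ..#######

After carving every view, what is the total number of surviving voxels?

start: 9×9×9 = 729 voxels
step 1: project along z, AND mask (51/81) → |grid| = 459
step 2: project along x, AND mask (63/81) → |grid| = 354

354 voxels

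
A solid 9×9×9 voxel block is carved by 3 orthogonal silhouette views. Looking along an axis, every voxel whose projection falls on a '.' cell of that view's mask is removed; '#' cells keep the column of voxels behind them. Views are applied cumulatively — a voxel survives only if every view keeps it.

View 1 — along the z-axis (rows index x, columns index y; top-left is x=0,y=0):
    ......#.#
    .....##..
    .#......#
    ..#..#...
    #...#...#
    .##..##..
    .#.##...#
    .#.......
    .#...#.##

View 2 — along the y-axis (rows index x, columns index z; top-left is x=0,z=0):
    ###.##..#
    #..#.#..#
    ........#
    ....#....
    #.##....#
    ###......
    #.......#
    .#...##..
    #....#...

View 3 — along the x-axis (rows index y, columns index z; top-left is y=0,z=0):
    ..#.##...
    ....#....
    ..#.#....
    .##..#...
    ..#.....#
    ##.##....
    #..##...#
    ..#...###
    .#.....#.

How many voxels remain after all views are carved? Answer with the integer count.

|visual hull| = 20

initial block: 9^3 = 729
V1 z: intersect with XY mask (24 set) -- 216 left
V2 y: intersect with XZ mask (26 set) -- 67 left
V3 x: intersect with YZ mask (25 set) -- 20 left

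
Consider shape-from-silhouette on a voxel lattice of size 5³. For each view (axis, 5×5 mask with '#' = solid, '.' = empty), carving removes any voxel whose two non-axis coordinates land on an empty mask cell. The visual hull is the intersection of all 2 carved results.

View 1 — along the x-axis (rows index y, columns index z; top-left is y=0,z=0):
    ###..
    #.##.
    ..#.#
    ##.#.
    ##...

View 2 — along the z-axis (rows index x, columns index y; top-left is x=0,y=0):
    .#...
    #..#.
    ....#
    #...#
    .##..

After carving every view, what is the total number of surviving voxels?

21 voxels

start: 5×5×5 = 125 voxels
after view 1 [x-axis, 13 of 25 cells solid] → remaining = 65
after view 2 [z-axis, 8 of 25 cells solid] → remaining = 21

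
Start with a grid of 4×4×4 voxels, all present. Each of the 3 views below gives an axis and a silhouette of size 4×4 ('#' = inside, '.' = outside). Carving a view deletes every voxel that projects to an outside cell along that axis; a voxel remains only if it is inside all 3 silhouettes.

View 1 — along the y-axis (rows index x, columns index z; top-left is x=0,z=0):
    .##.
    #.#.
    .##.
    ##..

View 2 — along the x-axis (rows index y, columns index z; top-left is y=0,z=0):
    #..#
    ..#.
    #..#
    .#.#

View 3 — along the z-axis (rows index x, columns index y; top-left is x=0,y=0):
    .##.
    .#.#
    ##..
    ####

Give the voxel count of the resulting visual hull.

remaining voxels: 6

initial block: 4^3 = 64
[1] y-view keeps 8 columns → grid now 32
[2] x-view keeps 7 columns → grid now 10
[3] z-view keeps 10 columns → grid now 6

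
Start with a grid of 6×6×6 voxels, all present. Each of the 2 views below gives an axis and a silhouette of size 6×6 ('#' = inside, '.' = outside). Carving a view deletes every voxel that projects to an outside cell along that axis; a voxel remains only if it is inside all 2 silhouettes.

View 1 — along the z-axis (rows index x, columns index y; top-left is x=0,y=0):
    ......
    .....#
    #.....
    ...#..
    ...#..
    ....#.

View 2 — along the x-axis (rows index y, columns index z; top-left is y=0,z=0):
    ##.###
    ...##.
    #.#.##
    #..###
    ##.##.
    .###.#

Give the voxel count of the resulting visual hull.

21 voxels

full grid |V| = 216
after view 1 [z-axis, 5 of 36 cells solid] → remaining = 30
after view 2 [x-axis, 23 of 36 cells solid] → remaining = 21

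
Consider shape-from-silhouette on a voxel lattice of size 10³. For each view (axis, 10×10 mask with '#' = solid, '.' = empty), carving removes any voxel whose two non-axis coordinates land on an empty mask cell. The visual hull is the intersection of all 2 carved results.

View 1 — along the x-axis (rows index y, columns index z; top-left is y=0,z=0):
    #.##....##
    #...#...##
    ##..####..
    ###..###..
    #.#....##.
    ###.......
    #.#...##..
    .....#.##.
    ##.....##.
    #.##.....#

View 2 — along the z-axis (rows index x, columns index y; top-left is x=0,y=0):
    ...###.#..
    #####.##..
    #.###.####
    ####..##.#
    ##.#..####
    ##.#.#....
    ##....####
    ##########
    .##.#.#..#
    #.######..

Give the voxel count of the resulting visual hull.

remaining voxels: 284

initial block: 10^3 = 1000
  1. axis=0 (YZ plane), |mask|=43  ⇒  voxels=430
  2. axis=2 (XY plane), |mask|=65  ⇒  voxels=284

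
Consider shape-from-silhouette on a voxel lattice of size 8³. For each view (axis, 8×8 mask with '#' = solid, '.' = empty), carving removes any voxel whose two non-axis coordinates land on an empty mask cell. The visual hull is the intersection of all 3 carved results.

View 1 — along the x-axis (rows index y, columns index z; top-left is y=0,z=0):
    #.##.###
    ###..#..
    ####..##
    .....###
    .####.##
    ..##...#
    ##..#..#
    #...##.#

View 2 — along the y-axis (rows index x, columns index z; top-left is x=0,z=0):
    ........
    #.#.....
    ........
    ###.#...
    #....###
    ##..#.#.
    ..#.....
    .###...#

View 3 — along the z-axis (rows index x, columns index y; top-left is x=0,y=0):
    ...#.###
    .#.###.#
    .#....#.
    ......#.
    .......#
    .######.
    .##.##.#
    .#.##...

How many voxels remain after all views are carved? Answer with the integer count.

before carving: 512 voxels (8×8×8)
step 1: project along x, AND mask (36/64) → |grid| = 288
step 2: project along y, AND mask (19/64) → |grid| = 88
step 3: project along z, AND mask (27/64) → |grid| = 34

remaining voxels: 34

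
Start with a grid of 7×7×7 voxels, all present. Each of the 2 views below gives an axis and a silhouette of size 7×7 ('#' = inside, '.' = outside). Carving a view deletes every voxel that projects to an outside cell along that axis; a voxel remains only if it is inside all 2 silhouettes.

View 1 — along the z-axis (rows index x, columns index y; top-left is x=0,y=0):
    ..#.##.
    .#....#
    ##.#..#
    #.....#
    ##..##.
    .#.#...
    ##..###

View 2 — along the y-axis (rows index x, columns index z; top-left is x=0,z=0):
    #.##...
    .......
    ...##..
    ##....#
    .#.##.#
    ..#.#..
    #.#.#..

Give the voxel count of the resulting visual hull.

initial block: 7^3 = 343
after view 1 [z-axis, 22 of 49 cells solid] → remaining = 154
after view 2 [y-axis, 17 of 49 cells solid] → remaining = 58

voxel count = 58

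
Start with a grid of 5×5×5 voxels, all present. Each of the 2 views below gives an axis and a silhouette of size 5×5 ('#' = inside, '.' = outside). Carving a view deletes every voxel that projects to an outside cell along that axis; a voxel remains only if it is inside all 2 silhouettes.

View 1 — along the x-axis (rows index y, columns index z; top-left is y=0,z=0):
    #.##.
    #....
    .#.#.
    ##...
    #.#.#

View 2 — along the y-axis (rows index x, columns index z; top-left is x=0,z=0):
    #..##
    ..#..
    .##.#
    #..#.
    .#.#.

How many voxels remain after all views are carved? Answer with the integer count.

initial block: 5^3 = 125
V1 x: intersect with YZ mask (11 set) -- 55 left
V2 y: intersect with XZ mask (11 set) -- 24 left

remaining voxels: 24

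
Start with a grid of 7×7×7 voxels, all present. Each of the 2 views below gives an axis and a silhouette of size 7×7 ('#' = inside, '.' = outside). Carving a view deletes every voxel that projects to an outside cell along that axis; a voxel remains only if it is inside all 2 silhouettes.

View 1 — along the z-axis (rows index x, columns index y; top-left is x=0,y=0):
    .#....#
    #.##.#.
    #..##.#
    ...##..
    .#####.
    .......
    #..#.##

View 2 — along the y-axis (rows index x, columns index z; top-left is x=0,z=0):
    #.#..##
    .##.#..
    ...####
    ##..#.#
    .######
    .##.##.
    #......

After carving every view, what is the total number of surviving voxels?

remaining voxels: 78

before carving: 343 voxels (7×7×7)
after view 1 [z-axis, 21 of 49 cells solid] → remaining = 147
after view 2 [y-axis, 26 of 49 cells solid] → remaining = 78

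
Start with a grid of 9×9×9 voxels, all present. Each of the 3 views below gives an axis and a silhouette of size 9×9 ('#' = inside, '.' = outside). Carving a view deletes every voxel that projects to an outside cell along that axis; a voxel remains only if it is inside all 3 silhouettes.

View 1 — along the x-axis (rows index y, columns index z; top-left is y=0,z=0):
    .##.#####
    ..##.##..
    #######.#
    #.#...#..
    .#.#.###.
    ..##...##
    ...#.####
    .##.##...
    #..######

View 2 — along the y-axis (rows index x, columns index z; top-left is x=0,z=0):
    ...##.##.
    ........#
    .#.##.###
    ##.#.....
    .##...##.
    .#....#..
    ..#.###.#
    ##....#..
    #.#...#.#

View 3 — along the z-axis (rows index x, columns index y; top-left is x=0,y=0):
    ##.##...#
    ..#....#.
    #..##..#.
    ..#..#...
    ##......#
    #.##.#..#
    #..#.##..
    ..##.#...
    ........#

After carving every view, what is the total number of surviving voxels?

full grid |V| = 729
after view 1 [x-axis, 47 of 81 cells solid] → remaining = 423
after view 2 [y-axis, 32 of 81 cells solid] → remaining = 168
after view 3 [z-axis, 29 of 81 cells solid] → remaining = 64

voxel count = 64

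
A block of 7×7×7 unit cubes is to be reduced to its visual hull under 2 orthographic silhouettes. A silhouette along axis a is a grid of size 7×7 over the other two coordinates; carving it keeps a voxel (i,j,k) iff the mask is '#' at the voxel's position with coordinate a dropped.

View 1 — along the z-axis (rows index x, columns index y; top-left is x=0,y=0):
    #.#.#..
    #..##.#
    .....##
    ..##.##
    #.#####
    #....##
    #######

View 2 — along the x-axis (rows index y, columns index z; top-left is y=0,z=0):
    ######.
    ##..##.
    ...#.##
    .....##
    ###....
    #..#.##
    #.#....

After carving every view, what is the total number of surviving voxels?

before carving: 343 voxels (7×7×7)
step 1: project along z, AND mask (29/49) → |grid| = 203
step 2: project along x, AND mask (24/49) → |grid| = 98

98 voxels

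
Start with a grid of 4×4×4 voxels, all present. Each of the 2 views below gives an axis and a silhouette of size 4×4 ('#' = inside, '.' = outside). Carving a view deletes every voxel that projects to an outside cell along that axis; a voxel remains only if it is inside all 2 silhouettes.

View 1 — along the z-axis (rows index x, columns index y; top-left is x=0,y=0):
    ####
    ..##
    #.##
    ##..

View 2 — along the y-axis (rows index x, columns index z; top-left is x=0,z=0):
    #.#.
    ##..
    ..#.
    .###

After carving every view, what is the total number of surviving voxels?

|visual hull| = 21

initial block: 4^3 = 64
V1 z: intersect with XY mask (11 set) -- 44 left
V2 y: intersect with XZ mask (8 set) -- 21 left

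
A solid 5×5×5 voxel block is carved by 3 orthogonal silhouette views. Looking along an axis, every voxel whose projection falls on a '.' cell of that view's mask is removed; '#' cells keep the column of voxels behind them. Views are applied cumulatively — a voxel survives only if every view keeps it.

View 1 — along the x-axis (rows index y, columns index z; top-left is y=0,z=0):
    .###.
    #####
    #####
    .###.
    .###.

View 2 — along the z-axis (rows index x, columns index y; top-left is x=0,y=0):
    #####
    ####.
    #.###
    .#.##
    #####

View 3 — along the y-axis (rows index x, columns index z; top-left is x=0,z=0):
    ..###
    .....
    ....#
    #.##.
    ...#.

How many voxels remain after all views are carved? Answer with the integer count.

before carving: 125 voxels (5×5×5)
after view 1 [x-axis, 19 of 25 cells solid] → remaining = 95
after view 2 [z-axis, 21 of 25 cells solid] → remaining = 79
after view 3 [y-axis, 8 of 25 cells solid] → remaining = 25

remaining voxels: 25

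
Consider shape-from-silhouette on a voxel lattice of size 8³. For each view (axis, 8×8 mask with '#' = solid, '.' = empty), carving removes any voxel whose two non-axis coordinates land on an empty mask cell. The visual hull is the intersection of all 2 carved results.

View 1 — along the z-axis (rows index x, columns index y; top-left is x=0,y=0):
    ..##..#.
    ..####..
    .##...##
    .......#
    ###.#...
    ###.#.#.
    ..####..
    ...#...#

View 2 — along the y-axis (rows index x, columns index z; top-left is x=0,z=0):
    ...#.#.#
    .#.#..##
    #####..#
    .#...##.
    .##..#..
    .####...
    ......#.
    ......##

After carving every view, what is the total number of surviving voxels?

|visual hull| = 92

initial block: 8^3 = 512
carve view 1 (along z, XY-mask fill 27/64): 216 voxels remain
carve view 2 (along y, XZ-mask fill 26/64): 92 voxels remain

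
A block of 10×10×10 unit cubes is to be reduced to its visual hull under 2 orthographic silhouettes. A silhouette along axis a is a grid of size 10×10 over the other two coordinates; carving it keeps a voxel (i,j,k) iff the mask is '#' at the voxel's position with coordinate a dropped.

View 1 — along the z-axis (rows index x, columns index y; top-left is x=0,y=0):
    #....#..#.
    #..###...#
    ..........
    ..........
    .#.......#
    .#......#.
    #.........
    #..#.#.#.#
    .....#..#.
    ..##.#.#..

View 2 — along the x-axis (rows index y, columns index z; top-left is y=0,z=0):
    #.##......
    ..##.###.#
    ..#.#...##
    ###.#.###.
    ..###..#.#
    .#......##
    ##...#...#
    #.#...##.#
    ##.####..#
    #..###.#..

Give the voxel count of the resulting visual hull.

full grid |V| = 1000
V1 z: intersect with XY mask (24 set) -- 240 left
V2 x: intersect with YZ mask (49 set) -- 115 left

115 voxels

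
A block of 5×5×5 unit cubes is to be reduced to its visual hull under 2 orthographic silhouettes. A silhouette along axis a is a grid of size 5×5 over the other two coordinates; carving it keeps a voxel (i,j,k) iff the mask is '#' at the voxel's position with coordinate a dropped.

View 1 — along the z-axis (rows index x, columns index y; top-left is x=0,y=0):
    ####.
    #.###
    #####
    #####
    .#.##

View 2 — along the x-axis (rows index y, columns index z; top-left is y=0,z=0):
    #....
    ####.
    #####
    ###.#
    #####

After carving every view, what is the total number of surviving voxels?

|visual hull| = 80

before carving: 125 voxels (5×5×5)
carve view 1 (along z, XY-mask fill 21/25): 105 voxels remain
carve view 2 (along x, YZ-mask fill 19/25): 80 voxels remain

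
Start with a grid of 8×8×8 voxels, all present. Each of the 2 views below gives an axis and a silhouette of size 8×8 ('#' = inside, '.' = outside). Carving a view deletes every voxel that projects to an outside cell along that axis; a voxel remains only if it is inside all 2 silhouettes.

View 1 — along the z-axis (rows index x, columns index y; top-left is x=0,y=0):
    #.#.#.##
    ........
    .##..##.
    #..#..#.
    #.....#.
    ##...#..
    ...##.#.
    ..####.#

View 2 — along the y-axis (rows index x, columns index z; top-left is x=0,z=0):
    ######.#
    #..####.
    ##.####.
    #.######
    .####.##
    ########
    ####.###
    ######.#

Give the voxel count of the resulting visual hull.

full grid |V| = 512
  1. axis=2 (XY plane), |mask|=25  ⇒  voxels=200
  2. axis=1 (XZ plane), |mask|=53  ⇒  voxels=172

remaining voxels: 172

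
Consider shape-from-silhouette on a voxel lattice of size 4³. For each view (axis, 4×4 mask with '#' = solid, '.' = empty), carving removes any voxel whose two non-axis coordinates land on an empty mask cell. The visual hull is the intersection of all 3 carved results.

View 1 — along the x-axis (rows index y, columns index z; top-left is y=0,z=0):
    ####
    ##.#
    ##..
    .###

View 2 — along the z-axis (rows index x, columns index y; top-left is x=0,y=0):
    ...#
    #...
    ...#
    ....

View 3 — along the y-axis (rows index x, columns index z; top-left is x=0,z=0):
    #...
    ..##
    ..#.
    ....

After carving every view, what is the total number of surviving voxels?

3 voxels

before carving: 64 voxels (4×4×4)
[1] x-view keeps 12 columns → grid now 48
[2] z-view keeps 3 columns → grid now 10
[3] y-view keeps 4 columns → grid now 3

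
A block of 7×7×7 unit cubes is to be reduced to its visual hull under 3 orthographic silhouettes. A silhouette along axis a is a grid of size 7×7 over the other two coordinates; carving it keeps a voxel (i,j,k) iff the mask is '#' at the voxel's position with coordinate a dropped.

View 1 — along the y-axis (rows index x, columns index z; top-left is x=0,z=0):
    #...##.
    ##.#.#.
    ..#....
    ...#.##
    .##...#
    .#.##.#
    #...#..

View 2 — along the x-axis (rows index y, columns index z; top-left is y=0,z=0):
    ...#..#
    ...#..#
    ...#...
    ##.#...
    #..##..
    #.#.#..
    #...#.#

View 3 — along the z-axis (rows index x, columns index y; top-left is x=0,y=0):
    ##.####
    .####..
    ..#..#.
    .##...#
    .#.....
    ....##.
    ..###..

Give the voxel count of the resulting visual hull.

start: 7×7×7 = 343 voxels
carve view 1 (along y, XZ-mask fill 20/49): 140 voxels remain
carve view 2 (along x, YZ-mask fill 17/49): 50 voxels remain
carve view 3 (along z, XY-mask fill 21/49): 26 voxels remain

|visual hull| = 26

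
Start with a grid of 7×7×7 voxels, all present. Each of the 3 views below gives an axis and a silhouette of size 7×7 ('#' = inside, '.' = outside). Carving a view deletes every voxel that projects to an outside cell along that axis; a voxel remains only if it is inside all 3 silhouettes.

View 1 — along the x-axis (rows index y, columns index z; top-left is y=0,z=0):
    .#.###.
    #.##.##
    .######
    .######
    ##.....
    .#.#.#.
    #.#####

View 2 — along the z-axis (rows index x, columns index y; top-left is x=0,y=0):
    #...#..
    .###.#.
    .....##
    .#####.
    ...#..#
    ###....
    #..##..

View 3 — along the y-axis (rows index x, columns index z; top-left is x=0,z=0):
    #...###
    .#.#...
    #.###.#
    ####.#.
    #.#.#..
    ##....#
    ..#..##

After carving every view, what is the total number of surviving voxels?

voxel count = 47

before carving: 343 voxels (7×7×7)
step 1: project along x, AND mask (32/49) → |grid| = 224
step 2: project along z, AND mask (21/49) → |grid| = 96
step 3: project along y, AND mask (25/49) → |grid| = 47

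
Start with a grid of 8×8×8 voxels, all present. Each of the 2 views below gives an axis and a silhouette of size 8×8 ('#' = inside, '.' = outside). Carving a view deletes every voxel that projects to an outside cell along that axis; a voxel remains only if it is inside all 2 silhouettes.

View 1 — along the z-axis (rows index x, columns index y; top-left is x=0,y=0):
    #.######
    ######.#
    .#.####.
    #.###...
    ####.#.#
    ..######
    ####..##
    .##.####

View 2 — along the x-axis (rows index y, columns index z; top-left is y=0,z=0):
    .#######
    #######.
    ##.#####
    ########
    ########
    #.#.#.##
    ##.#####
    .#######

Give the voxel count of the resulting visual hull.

330 voxels

before carving: 512 voxels (8×8×8)
carve view 1 (along z, XY-mask fill 47/64): 376 voxels remain
carve view 2 (along x, YZ-mask fill 56/64): 330 voxels remain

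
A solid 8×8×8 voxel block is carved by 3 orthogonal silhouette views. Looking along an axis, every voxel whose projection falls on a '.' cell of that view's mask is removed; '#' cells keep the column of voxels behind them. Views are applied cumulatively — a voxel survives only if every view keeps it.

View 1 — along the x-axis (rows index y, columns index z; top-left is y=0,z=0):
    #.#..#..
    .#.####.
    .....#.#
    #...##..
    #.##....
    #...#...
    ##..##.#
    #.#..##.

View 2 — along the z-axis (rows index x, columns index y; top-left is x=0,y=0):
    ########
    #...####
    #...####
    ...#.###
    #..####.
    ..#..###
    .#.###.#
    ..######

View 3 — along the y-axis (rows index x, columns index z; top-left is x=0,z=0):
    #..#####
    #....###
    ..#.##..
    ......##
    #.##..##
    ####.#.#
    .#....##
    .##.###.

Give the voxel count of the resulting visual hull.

voxel count = 75

before carving: 512 voxels (8×8×8)
carve view 1 (along x, YZ-mask fill 27/64): 216 voxels remain
carve view 2 (along z, XY-mask fill 42/64): 140 voxels remain
carve view 3 (along y, XZ-mask fill 34/64): 75 voxels remain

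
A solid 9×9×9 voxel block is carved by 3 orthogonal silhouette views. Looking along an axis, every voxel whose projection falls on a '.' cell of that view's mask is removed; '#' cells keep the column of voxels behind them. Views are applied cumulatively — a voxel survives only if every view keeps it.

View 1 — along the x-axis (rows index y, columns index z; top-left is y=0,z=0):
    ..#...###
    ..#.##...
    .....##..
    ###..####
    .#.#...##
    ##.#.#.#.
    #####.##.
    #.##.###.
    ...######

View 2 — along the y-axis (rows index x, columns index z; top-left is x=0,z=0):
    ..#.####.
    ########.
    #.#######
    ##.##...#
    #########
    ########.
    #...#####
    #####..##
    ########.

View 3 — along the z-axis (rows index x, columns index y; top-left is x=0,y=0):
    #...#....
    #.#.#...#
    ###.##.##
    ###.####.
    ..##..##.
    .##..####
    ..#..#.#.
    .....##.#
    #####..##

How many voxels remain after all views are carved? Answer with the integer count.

|visual hull| = 160

initial block: 9^3 = 729
after view 1 [x-axis, 44 of 81 cells solid] → remaining = 396
after view 2 [y-axis, 64 of 81 cells solid] → remaining = 313
after view 3 [z-axis, 43 of 81 cells solid] → remaining = 160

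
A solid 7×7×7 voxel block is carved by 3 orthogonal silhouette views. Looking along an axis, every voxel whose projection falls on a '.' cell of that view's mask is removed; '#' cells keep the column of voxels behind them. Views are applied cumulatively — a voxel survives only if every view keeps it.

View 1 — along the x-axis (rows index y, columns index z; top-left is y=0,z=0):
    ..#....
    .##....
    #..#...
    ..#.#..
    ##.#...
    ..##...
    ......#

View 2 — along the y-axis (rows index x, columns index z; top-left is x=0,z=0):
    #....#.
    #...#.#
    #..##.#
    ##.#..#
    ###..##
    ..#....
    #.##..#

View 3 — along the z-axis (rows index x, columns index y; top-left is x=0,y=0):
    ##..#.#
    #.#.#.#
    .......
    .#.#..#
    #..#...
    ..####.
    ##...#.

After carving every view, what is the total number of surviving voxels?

before carving: 343 voxels (7×7×7)
carve view 1 (along x, YZ-mask fill 13/49): 91 voxels remain
carve view 2 (along y, XZ-mask fill 23/49): 44 voxels remain
carve view 3 (along z, XY-mask fill 20/49): 14 voxels remain

voxel count = 14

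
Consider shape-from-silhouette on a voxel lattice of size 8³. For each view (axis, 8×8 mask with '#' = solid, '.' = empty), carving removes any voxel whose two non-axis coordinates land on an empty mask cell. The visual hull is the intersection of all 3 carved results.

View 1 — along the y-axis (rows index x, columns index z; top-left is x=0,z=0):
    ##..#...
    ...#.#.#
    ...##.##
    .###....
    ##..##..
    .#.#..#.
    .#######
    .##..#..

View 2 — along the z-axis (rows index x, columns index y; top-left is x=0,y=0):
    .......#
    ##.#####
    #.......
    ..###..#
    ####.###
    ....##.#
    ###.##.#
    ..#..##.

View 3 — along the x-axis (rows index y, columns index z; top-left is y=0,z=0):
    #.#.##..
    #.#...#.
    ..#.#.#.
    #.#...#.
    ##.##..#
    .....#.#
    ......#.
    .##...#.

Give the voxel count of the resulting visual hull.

full grid |V| = 512
[1] y-view keeps 30 columns → grid now 240
[2] z-view keeps 32 columns → grid now 128
[3] x-view keeps 24 columns → grid now 44

voxel count = 44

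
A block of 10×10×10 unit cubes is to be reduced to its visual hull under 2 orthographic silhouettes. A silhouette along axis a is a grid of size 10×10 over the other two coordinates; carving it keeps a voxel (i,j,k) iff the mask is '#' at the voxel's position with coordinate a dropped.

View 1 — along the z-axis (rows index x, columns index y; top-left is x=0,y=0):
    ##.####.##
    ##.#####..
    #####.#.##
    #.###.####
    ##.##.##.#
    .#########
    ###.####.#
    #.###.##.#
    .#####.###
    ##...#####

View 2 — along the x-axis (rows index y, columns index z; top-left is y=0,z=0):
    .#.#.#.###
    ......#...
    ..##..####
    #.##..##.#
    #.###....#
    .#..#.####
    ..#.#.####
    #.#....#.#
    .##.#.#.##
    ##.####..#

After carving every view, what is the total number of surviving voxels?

|visual hull| = 406

before carving: 1000 voxels (10×10×10)
  1. axis=2 (XY plane), |mask|=77  ⇒  voxels=770
  2. axis=0 (YZ plane), |mask|=53  ⇒  voxels=406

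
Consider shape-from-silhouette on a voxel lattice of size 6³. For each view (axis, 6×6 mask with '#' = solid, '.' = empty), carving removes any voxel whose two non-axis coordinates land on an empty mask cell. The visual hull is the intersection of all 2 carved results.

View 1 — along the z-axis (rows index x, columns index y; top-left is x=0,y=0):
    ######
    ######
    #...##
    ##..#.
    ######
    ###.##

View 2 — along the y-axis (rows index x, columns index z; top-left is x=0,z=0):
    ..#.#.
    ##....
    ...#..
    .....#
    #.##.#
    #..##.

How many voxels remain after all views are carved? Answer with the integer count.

voxel count = 69

start: 6×6×6 = 216 voxels
step 1: project along z, AND mask (29/36) → |grid| = 174
step 2: project along y, AND mask (13/36) → |grid| = 69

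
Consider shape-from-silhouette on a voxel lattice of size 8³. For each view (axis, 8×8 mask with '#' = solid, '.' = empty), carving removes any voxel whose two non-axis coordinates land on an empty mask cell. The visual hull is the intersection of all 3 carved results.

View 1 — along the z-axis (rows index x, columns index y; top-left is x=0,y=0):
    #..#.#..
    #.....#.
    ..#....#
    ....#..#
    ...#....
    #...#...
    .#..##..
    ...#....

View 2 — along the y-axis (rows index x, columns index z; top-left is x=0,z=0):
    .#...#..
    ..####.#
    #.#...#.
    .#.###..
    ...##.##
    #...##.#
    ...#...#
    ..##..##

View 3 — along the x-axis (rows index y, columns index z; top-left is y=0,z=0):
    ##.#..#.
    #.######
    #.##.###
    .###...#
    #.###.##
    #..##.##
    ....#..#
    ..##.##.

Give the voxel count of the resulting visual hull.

remaining voxels: 29

initial block: 8^3 = 512
V1 z: intersect with XY mask (16 set) -- 128 left
V2 y: intersect with XZ mask (28 set) -- 52 left
V3 x: intersect with YZ mask (38 set) -- 29 left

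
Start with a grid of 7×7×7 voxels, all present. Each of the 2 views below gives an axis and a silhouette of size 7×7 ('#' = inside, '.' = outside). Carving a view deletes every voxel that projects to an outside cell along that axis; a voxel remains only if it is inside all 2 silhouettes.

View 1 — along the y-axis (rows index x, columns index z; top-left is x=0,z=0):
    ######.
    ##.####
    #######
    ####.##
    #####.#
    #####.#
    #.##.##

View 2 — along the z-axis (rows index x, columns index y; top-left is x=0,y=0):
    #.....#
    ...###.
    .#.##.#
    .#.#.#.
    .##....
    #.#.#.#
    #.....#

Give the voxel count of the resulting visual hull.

initial block: 7^3 = 343
carve view 1 (along y, XZ-mask fill 42/49): 294 voxels remain
carve view 2 (along z, XY-mask fill 20/49): 122 voxels remain

122 voxels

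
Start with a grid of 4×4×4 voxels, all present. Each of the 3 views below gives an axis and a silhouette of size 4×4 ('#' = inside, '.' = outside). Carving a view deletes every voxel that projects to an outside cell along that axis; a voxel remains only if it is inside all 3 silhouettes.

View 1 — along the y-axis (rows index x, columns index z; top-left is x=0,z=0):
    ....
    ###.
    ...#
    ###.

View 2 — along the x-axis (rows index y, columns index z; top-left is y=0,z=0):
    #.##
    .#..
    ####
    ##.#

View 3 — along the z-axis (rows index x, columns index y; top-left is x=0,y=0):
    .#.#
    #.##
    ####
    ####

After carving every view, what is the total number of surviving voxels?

|visual hull| = 18

full grid |V| = 64
carve view 1 (along y, XZ-mask fill 7/16): 28 voxels remain
carve view 2 (along x, YZ-mask fill 11/16): 19 voxels remain
carve view 3 (along z, XY-mask fill 13/16): 18 voxels remain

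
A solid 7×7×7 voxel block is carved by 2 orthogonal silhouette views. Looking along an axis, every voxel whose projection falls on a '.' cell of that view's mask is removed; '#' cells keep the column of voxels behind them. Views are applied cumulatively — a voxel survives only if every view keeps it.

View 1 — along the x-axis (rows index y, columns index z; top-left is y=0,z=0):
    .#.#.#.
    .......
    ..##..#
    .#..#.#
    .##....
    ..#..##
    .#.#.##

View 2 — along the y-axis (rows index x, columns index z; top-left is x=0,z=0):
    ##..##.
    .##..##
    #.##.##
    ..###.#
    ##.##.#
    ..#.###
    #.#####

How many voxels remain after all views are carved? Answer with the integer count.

|visual hull| = 83

before carving: 343 voxels (7×7×7)
after view 1 [x-axis, 18 of 49 cells solid] → remaining = 126
after view 2 [y-axis, 32 of 49 cells solid] → remaining = 83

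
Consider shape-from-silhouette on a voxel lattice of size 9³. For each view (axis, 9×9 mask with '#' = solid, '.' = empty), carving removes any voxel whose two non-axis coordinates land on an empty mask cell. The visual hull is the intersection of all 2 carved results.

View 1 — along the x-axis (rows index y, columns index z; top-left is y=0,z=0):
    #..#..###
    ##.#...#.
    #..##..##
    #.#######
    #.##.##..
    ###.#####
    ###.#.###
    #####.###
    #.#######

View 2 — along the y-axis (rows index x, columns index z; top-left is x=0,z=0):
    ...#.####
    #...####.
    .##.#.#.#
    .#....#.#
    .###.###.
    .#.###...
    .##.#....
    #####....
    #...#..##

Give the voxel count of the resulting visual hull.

full grid |V| = 729
step 1: project along x, AND mask (58/81) → |grid| = 522
step 2: project along y, AND mask (40/81) → |grid| = 250

250 voxels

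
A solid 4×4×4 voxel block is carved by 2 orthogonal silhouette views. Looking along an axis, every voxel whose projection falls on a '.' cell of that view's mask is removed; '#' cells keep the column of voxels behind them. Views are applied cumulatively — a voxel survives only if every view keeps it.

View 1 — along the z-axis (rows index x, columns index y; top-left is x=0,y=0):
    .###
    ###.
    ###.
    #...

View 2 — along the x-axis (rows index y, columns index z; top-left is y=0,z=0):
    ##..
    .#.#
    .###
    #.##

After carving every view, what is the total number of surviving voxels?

24 voxels

full grid |V| = 64
V1 z: intersect with XY mask (10 set) -- 40 left
V2 x: intersect with YZ mask (10 set) -- 24 left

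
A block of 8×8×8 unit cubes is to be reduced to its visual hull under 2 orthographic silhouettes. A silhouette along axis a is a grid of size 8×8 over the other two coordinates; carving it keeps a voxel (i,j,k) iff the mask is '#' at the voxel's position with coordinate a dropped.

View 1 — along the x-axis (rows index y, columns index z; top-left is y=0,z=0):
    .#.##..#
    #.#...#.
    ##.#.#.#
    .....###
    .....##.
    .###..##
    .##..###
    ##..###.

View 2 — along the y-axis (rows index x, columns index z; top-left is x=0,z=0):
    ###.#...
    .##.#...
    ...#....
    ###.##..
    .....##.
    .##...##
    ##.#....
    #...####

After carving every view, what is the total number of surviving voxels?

voxel count = 106

start: 8×8×8 = 512 voxels
carve view 1 (along x, YZ-mask fill 32/64): 256 voxels remain
carve view 2 (along y, XZ-mask fill 27/64): 106 voxels remain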